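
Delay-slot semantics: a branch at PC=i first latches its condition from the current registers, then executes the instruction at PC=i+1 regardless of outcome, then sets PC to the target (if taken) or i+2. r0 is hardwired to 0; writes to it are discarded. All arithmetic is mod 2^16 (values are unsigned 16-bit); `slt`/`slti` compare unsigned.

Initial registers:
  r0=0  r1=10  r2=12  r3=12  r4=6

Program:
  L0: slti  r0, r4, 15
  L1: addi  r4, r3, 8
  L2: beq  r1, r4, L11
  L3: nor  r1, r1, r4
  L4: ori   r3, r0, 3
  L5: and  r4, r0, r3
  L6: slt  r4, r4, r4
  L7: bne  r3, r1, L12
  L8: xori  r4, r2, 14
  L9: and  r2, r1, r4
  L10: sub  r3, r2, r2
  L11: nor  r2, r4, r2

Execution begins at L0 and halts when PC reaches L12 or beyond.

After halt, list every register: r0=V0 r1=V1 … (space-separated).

r0=0 r1=65505 r2=12 r3=3 r4=2

PC=0  slti  r0, r4, 15       | r0=0 r1=10 r2=12 r3=12 r4=6
PC=1  addi  r4, r3, 8        | r0=0 r1=10 r2=12 r3=12 r4=20
PC=2  beq  r1, r4, L11       | r0=0 r1=10 r2=12 r3=12 r4=20  [not taken]
PC=3  nor  r1, r1, r4        | r0=0 r1=65505 r2=12 r3=12 r4=20
PC=4  ori   r3, r0, 3        | r0=0 r1=65505 r2=12 r3=3 r4=20
PC=5  and  r4, r0, r3        | r0=0 r1=65505 r2=12 r3=3 r4=0
PC=6  slt  r4, r4, r4        | r0=0 r1=65505 r2=12 r3=3 r4=0
PC=7  bne  r3, r1, L12       | r0=0 r1=65505 r2=12 r3=3 r4=0  [TAKEN]
PC=8  xori  r4, r2, 14       | r0=0 r1=65505 r2=12 r3=3 r4=2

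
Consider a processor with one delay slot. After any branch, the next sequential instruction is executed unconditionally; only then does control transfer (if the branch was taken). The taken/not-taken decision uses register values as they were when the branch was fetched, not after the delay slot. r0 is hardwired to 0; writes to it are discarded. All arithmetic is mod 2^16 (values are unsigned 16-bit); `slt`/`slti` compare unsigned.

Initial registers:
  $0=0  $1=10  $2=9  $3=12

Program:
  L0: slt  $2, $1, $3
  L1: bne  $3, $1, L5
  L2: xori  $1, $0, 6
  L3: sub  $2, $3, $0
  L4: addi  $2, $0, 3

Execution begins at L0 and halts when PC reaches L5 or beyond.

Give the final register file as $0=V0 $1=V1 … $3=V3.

  step pc=0: slt  $2, $1, $3  regs=(0,10,1,12)
  step pc=1: bne  $3, $1, L5  cond=T  regs=(0,10,1,12)
  step pc=2: xori  $1, $0, 6  regs=(0,6,1,12)

$0=0 $1=6 $2=1 $3=12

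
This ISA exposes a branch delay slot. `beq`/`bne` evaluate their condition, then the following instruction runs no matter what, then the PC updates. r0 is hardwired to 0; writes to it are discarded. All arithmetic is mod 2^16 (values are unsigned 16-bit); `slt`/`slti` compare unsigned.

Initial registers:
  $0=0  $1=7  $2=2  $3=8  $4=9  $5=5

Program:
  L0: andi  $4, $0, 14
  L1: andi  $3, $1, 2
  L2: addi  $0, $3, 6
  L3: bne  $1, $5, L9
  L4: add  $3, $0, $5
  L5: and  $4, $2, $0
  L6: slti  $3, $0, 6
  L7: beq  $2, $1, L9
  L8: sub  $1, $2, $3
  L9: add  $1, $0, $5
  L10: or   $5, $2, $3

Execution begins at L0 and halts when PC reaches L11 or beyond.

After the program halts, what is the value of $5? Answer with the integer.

#0 andi  $4, $0, 14 ; 0/7/2/8/0/5
#1 andi  $3, $1, 2 ; 0/7/2/2/0/5
#2 addi  $0, $3, 6 ; 0/7/2/2/0/5
#3 bne  $1, $5, L9 ; 0/7/2/2/0/5 ; →target
#4 add  $3, $0, $5 ; 0/7/2/5/0/5
#9 add  $1, $0, $5 ; 0/5/2/5/0/5
#10 or   $5, $2, $3 ; 0/5/2/5/0/7

7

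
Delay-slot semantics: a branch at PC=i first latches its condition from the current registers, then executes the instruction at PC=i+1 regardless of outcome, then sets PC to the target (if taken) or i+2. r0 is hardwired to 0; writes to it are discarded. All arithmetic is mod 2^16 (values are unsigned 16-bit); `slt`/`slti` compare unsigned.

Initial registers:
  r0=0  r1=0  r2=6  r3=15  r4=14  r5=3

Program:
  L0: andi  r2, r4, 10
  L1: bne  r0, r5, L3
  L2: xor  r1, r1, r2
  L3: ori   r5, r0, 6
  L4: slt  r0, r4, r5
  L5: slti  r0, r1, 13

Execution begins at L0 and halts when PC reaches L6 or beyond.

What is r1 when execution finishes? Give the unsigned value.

10

#0 andi  r2, r4, 10 ; 0/0/10/15/14/3
#1 bne  r0, r5, L3 ; 0/0/10/15/14/3 ; →target
#2 xor  r1, r1, r2 ; 0/10/10/15/14/3
#3 ori   r5, r0, 6 ; 0/10/10/15/14/6
#4 slt  r0, r4, r5 ; 0/10/10/15/14/6
#5 slti  r0, r1, 13 ; 0/10/10/15/14/6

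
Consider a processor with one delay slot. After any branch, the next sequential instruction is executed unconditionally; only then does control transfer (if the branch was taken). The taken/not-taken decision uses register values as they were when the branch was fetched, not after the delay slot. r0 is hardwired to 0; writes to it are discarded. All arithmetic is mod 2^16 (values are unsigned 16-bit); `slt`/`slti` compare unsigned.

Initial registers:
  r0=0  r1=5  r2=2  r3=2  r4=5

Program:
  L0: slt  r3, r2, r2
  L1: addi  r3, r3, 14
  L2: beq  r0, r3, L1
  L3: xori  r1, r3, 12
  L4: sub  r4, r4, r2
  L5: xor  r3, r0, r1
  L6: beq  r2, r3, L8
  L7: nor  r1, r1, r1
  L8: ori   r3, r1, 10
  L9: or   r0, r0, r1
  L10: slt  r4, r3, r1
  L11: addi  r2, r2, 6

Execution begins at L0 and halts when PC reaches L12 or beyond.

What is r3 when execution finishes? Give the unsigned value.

65535

[0] slt  r3, r2, r2  →  {r0:0, r1:5, r2:2, r3:0, r4:5}
[1] addi  r3, r3, 14  →  {r0:0, r1:5, r2:2, r3:14, r4:5}
[2] beq  r0, r3, L1  →  {r0:0, r1:5, r2:2, r3:14, r4:5}  ⟨branch fallthrough⟩
[3] xori  r1, r3, 12  →  {r0:0, r1:2, r2:2, r3:14, r4:5}
[4] sub  r4, r4, r2  →  {r0:0, r1:2, r2:2, r3:14, r4:3}
[5] xor  r3, r0, r1  →  {r0:0, r1:2, r2:2, r3:2, r4:3}
[6] beq  r2, r3, L8  →  {r0:0, r1:2, r2:2, r3:2, r4:3}  ⟨branch taken⟩
[7] nor  r1, r1, r1  →  {r0:0, r1:65533, r2:2, r3:2, r4:3}
[8] ori   r3, r1, 10  →  {r0:0, r1:65533, r2:2, r3:65535, r4:3}
[9] or   r0, r0, r1  →  {r0:0, r1:65533, r2:2, r3:65535, r4:3}
[10] slt  r4, r3, r1  →  {r0:0, r1:65533, r2:2, r3:65535, r4:0}
[11] addi  r2, r2, 6  →  {r0:0, r1:65533, r2:8, r3:65535, r4:0}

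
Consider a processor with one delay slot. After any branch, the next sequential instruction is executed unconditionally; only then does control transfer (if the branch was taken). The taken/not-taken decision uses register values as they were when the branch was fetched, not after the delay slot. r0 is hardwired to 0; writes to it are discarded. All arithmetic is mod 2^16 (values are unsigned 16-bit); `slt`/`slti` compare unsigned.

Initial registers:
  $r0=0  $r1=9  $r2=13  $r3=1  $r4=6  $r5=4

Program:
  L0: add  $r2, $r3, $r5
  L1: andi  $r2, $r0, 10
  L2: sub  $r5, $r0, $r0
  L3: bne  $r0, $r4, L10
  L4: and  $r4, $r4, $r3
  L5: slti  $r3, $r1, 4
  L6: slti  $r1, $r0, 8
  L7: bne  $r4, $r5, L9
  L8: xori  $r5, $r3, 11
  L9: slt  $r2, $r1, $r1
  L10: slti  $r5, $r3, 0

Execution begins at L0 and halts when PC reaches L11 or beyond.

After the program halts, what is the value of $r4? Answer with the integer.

[0] add  $r2, $r3, $r5  →  {$r0:0, $r1:9, $r2:5, $r3:1, $r4:6, $r5:4}
[1] andi  $r2, $r0, 10  →  {$r0:0, $r1:9, $r2:0, $r3:1, $r4:6, $r5:4}
[2] sub  $r5, $r0, $r0  →  {$r0:0, $r1:9, $r2:0, $r3:1, $r4:6, $r5:0}
[3] bne  $r0, $r4, L10  →  {$r0:0, $r1:9, $r2:0, $r3:1, $r4:6, $r5:0}  ⟨branch taken⟩
[4] and  $r4, $r4, $r3  →  {$r0:0, $r1:9, $r2:0, $r3:1, $r4:0, $r5:0}
[10] slti  $r5, $r3, 0  →  {$r0:0, $r1:9, $r2:0, $r3:1, $r4:0, $r5:0}

0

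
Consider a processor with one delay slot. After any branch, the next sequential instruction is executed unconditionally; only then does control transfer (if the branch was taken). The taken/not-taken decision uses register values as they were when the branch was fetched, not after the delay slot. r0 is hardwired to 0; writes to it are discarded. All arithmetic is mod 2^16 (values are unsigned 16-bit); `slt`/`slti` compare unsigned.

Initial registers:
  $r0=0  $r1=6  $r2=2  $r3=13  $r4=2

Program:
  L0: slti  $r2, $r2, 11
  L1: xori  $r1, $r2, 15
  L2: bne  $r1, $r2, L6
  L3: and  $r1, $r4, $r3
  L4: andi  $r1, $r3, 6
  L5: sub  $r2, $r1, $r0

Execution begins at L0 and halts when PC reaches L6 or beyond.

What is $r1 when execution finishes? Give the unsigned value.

0

  step pc=0: slti  $r2, $r2, 11  regs=(0,6,1,13,2)
  step pc=1: xori  $r1, $r2, 15  regs=(0,14,1,13,2)
  step pc=2: bne  $r1, $r2, L6  cond=T  regs=(0,14,1,13,2)
  step pc=3: and  $r1, $r4, $r3  regs=(0,0,1,13,2)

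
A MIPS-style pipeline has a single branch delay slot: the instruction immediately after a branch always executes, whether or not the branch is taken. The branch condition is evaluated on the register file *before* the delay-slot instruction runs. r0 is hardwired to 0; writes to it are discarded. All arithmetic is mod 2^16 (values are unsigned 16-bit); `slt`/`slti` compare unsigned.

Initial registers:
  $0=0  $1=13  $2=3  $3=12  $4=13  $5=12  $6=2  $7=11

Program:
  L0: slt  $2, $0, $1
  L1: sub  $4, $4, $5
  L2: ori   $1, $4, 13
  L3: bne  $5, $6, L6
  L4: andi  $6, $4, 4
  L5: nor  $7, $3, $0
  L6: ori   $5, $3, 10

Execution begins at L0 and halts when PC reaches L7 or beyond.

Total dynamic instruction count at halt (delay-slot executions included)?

#0 slt  $2, $0, $1 ; 0/13/1/12/13/12/2/11
#1 sub  $4, $4, $5 ; 0/13/1/12/1/12/2/11
#2 ori   $1, $4, 13 ; 0/13/1/12/1/12/2/11
#3 bne  $5, $6, L6 ; 0/13/1/12/1/12/2/11 ; →target
#4 andi  $6, $4, 4 ; 0/13/1/12/1/12/0/11
#6 ori   $5, $3, 10 ; 0/13/1/12/1/14/0/11

6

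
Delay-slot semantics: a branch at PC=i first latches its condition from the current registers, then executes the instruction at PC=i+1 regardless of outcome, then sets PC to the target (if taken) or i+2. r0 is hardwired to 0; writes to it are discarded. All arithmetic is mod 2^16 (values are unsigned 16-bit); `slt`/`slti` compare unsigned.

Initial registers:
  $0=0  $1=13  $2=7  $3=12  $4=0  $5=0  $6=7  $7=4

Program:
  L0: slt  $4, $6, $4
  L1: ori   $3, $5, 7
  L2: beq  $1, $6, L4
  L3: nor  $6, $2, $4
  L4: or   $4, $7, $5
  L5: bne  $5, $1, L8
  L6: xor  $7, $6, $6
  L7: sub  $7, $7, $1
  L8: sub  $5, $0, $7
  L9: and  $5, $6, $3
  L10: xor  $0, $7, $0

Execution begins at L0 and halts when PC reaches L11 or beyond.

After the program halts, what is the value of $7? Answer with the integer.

0

PC=0  slt  $4, $6, $4        | $0=0 $1=13 $2=7 $3=12 $4=0 $5=0 $6=7 $7=4
PC=1  ori   $3, $5, 7        | $0=0 $1=13 $2=7 $3=7 $4=0 $5=0 $6=7 $7=4
PC=2  beq  $1, $6, L4        | $0=0 $1=13 $2=7 $3=7 $4=0 $5=0 $6=7 $7=4  [not taken]
PC=3  nor  $6, $2, $4        | $0=0 $1=13 $2=7 $3=7 $4=0 $5=0 $6=65528 $7=4
PC=4  or   $4, $7, $5        | $0=0 $1=13 $2=7 $3=7 $4=4 $5=0 $6=65528 $7=4
PC=5  bne  $5, $1, L8        | $0=0 $1=13 $2=7 $3=7 $4=4 $5=0 $6=65528 $7=4  [TAKEN]
PC=6  xor  $7, $6, $6        | $0=0 $1=13 $2=7 $3=7 $4=4 $5=0 $6=65528 $7=0
PC=8  sub  $5, $0, $7        | $0=0 $1=13 $2=7 $3=7 $4=4 $5=0 $6=65528 $7=0
PC=9  and  $5, $6, $3        | $0=0 $1=13 $2=7 $3=7 $4=4 $5=0 $6=65528 $7=0
PC=10 xor  $0, $7, $0        | $0=0 $1=13 $2=7 $3=7 $4=4 $5=0 $6=65528 $7=0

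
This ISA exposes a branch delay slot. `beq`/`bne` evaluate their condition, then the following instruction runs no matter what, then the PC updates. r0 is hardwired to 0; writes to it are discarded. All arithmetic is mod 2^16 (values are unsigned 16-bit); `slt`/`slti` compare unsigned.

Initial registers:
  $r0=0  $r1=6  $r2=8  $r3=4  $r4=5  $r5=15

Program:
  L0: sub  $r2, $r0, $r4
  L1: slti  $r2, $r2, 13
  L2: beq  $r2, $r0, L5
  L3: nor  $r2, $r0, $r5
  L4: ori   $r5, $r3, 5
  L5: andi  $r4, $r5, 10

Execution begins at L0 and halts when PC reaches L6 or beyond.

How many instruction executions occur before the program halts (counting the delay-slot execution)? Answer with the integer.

  step pc=0: sub  $r2, $r0, $r4  regs=(0,6,65531,4,5,15)
  step pc=1: slti  $r2, $r2, 13  regs=(0,6,0,4,5,15)
  step pc=2: beq  $r2, $r0, L5  cond=T  regs=(0,6,0,4,5,15)
  step pc=3: nor  $r2, $r0, $r5  regs=(0,6,65520,4,5,15)
  step pc=5: andi  $r4, $r5, 10  regs=(0,6,65520,4,10,15)

5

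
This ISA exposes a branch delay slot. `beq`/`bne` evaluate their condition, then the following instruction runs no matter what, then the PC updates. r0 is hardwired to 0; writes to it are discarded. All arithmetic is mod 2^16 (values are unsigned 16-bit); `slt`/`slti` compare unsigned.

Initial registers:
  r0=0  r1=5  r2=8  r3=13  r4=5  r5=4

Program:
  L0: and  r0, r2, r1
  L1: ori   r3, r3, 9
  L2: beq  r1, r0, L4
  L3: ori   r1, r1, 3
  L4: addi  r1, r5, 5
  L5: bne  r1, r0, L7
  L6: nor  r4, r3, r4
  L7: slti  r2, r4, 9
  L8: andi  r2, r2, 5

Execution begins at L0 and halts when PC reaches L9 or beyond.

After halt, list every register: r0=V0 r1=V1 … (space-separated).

[0] and  r0, r2, r1  →  {r0:0, r1:5, r2:8, r3:13, r4:5, r5:4}
[1] ori   r3, r3, 9  →  {r0:0, r1:5, r2:8, r3:13, r4:5, r5:4}
[2] beq  r1, r0, L4  →  {r0:0, r1:5, r2:8, r3:13, r4:5, r5:4}  ⟨branch fallthrough⟩
[3] ori   r1, r1, 3  →  {r0:0, r1:7, r2:8, r3:13, r4:5, r5:4}
[4] addi  r1, r5, 5  →  {r0:0, r1:9, r2:8, r3:13, r4:5, r5:4}
[5] bne  r1, r0, L7  →  {r0:0, r1:9, r2:8, r3:13, r4:5, r5:4}  ⟨branch taken⟩
[6] nor  r4, r3, r4  →  {r0:0, r1:9, r2:8, r3:13, r4:65522, r5:4}
[7] slti  r2, r4, 9  →  {r0:0, r1:9, r2:0, r3:13, r4:65522, r5:4}
[8] andi  r2, r2, 5  →  {r0:0, r1:9, r2:0, r3:13, r4:65522, r5:4}

r0=0 r1=9 r2=0 r3=13 r4=65522 r5=4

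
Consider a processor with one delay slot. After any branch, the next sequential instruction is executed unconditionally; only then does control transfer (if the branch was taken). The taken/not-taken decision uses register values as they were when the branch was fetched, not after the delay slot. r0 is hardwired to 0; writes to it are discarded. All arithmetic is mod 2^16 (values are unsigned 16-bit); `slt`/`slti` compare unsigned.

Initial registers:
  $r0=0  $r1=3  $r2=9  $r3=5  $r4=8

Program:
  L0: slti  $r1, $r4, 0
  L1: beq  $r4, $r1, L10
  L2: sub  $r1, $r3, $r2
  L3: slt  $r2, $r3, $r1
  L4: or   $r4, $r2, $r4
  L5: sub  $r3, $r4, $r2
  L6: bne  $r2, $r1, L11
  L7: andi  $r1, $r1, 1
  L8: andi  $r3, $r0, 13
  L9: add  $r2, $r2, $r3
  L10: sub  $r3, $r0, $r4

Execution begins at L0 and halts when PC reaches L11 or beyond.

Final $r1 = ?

[0] slti  $r1, $r4, 0  →  {$r0:0, $r1:0, $r2:9, $r3:5, $r4:8}
[1] beq  $r4, $r1, L10  →  {$r0:0, $r1:0, $r2:9, $r3:5, $r4:8}  ⟨branch fallthrough⟩
[2] sub  $r1, $r3, $r2  →  {$r0:0, $r1:65532, $r2:9, $r3:5, $r4:8}
[3] slt  $r2, $r3, $r1  →  {$r0:0, $r1:65532, $r2:1, $r3:5, $r4:8}
[4] or   $r4, $r2, $r4  →  {$r0:0, $r1:65532, $r2:1, $r3:5, $r4:9}
[5] sub  $r3, $r4, $r2  →  {$r0:0, $r1:65532, $r2:1, $r3:8, $r4:9}
[6] bne  $r2, $r1, L11  →  {$r0:0, $r1:65532, $r2:1, $r3:8, $r4:9}  ⟨branch taken⟩
[7] andi  $r1, $r1, 1  →  {$r0:0, $r1:0, $r2:1, $r3:8, $r4:9}

0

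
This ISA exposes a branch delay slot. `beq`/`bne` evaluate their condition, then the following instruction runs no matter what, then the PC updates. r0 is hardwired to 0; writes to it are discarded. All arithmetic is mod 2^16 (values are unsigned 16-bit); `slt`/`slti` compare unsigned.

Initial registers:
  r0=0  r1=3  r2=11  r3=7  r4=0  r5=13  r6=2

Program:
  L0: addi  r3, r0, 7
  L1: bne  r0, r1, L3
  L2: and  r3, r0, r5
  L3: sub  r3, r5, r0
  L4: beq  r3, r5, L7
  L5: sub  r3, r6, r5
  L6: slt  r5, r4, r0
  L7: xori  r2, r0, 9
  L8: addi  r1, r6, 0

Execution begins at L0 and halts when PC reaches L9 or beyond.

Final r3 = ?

65525

#0 addi  r3, r0, 7 ; 0/3/11/7/0/13/2
#1 bne  r0, r1, L3 ; 0/3/11/7/0/13/2 ; →target
#2 and  r3, r0, r5 ; 0/3/11/0/0/13/2
#3 sub  r3, r5, r0 ; 0/3/11/13/0/13/2
#4 beq  r3, r5, L7 ; 0/3/11/13/0/13/2 ; →target
#5 sub  r3, r6, r5 ; 0/3/11/65525/0/13/2
#7 xori  r2, r0, 9 ; 0/3/9/65525/0/13/2
#8 addi  r1, r6, 0 ; 0/2/9/65525/0/13/2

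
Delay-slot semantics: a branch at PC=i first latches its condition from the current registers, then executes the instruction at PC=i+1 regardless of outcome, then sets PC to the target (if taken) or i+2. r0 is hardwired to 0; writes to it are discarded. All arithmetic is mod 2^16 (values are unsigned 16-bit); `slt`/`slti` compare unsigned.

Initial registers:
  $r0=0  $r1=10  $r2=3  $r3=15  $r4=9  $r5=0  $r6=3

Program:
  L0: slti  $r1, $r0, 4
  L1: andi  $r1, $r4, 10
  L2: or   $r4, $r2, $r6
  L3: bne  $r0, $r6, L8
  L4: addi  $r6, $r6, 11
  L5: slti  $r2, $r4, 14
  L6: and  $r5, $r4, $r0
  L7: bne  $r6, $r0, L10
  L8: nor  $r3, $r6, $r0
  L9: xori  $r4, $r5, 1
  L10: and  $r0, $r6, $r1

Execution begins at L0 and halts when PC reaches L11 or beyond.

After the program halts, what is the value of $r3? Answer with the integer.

  step pc=0: slti  $r1, $r0, 4  regs=(0,1,3,15,9,0,3)
  step pc=1: andi  $r1, $r4, 10  regs=(0,8,3,15,9,0,3)
  step pc=2: or   $r4, $r2, $r6  regs=(0,8,3,15,3,0,3)
  step pc=3: bne  $r0, $r6, L8  cond=T  regs=(0,8,3,15,3,0,3)
  step pc=4: addi  $r6, $r6, 11  regs=(0,8,3,15,3,0,14)
  step pc=8: nor  $r3, $r6, $r0  regs=(0,8,3,65521,3,0,14)
  step pc=9: xori  $r4, $r5, 1  regs=(0,8,3,65521,1,0,14)
  step pc=10: and  $r0, $r6, $r1  regs=(0,8,3,65521,1,0,14)

65521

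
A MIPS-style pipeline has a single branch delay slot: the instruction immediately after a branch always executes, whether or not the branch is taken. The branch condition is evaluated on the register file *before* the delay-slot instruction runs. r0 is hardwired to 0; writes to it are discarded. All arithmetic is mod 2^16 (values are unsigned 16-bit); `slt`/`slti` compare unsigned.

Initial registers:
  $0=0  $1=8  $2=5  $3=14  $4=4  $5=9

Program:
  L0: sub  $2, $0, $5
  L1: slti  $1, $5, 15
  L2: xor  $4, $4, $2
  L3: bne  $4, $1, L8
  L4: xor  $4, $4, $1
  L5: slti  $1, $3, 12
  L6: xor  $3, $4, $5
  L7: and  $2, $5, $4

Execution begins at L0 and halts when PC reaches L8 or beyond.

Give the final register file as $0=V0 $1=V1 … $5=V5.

#0 sub  $2, $0, $5 ; 0/8/65527/14/4/9
#1 slti  $1, $5, 15 ; 0/1/65527/14/4/9
#2 xor  $4, $4, $2 ; 0/1/65527/14/65523/9
#3 bne  $4, $1, L8 ; 0/1/65527/14/65523/9 ; →target
#4 xor  $4, $4, $1 ; 0/1/65527/14/65522/9

$0=0 $1=1 $2=65527 $3=14 $4=65522 $5=9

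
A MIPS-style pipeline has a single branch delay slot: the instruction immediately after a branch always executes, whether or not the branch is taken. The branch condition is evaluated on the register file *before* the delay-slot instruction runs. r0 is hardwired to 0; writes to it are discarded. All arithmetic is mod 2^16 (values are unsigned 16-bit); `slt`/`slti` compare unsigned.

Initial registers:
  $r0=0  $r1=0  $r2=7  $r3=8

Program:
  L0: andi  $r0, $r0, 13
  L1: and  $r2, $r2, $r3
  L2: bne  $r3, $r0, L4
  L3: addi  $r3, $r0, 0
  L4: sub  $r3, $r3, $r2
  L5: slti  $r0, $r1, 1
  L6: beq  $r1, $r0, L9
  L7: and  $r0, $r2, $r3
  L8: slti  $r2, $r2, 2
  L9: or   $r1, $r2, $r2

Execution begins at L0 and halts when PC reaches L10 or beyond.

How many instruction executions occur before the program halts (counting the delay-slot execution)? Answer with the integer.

9

#0 andi  $r0, $r0, 13 ; 0/0/7/8
#1 and  $r2, $r2, $r3 ; 0/0/0/8
#2 bne  $r3, $r0, L4 ; 0/0/0/8 ; →target
#3 addi  $r3, $r0, 0 ; 0/0/0/0
#4 sub  $r3, $r3, $r2 ; 0/0/0/0
#5 slti  $r0, $r1, 1 ; 0/0/0/0
#6 beq  $r1, $r0, L9 ; 0/0/0/0 ; →target
#7 and  $r0, $r2, $r3 ; 0/0/0/0
#9 or   $r1, $r2, $r2 ; 0/0/0/0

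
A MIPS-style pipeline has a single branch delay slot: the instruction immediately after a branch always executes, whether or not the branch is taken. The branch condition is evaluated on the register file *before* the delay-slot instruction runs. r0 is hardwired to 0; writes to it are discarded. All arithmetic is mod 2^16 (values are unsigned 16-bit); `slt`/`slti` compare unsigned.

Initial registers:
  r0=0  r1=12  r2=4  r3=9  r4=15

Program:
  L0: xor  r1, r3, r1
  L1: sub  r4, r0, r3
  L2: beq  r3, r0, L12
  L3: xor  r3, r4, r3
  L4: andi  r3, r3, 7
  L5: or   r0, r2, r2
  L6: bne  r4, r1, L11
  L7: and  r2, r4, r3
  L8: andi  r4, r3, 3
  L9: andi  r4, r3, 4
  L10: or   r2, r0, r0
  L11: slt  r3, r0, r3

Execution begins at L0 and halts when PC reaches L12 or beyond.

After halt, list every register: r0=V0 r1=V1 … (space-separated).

r0=0 r1=5 r2=6 r3=1 r4=65527

#0 xor  r1, r3, r1 ; 0/5/4/9/15
#1 sub  r4, r0, r3 ; 0/5/4/9/65527
#2 beq  r3, r0, L12 ; 0/5/4/9/65527 ; →fallthru
#3 xor  r3, r4, r3 ; 0/5/4/65534/65527
#4 andi  r3, r3, 7 ; 0/5/4/6/65527
#5 or   r0, r2, r2 ; 0/5/4/6/65527
#6 bne  r4, r1, L11 ; 0/5/4/6/65527 ; →target
#7 and  r2, r4, r3 ; 0/5/6/6/65527
#11 slt  r3, r0, r3 ; 0/5/6/1/65527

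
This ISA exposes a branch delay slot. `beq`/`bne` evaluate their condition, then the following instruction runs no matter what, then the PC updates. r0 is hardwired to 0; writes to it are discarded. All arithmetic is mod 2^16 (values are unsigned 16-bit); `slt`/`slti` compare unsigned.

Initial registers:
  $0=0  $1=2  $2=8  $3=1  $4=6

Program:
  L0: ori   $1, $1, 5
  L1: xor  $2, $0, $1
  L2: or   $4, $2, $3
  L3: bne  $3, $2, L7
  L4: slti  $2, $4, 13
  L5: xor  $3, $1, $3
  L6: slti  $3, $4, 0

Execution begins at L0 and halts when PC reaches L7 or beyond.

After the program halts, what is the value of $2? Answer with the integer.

[0] ori   $1, $1, 5  →  {$0:0, $1:7, $2:8, $3:1, $4:6}
[1] xor  $2, $0, $1  →  {$0:0, $1:7, $2:7, $3:1, $4:6}
[2] or   $4, $2, $3  →  {$0:0, $1:7, $2:7, $3:1, $4:7}
[3] bne  $3, $2, L7  →  {$0:0, $1:7, $2:7, $3:1, $4:7}  ⟨branch taken⟩
[4] slti  $2, $4, 13  →  {$0:0, $1:7, $2:1, $3:1, $4:7}

1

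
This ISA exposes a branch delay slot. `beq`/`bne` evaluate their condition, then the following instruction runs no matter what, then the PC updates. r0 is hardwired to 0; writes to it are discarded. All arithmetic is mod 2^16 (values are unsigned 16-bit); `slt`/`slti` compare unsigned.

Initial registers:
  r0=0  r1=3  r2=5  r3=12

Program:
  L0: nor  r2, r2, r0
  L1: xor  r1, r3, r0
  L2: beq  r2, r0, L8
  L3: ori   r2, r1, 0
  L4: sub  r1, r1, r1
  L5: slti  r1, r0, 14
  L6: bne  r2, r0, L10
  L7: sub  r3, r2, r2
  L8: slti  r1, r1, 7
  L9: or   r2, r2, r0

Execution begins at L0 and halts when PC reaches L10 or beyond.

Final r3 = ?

0

PC=0  nor  r2, r2, r0        | r0=0 r1=3 r2=65530 r3=12
PC=1  xor  r1, r3, r0        | r0=0 r1=12 r2=65530 r3=12
PC=2  beq  r2, r0, L8        | r0=0 r1=12 r2=65530 r3=12  [not taken]
PC=3  ori   r2, r1, 0        | r0=0 r1=12 r2=12 r3=12
PC=4  sub  r1, r1, r1        | r0=0 r1=0 r2=12 r3=12
PC=5  slti  r1, r0, 14       | r0=0 r1=1 r2=12 r3=12
PC=6  bne  r2, r0, L10       | r0=0 r1=1 r2=12 r3=12  [TAKEN]
PC=7  sub  r3, r2, r2        | r0=0 r1=1 r2=12 r3=0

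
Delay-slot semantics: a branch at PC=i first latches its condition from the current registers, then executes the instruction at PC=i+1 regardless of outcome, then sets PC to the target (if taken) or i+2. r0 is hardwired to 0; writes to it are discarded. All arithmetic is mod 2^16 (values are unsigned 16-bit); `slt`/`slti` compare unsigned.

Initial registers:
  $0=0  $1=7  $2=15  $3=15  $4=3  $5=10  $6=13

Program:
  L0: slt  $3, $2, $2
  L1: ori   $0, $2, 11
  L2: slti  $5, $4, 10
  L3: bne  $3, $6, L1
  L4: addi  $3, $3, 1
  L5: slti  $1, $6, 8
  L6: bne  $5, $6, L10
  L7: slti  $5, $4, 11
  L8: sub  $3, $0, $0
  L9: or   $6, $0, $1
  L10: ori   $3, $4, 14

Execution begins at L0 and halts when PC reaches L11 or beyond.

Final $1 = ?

0

PC=0  slt  $3, $2, $2        | $0=0 $1=7 $2=15 $3=0 $4=3 $5=10 $6=13
PC=1  ori   $0, $2, 11       | $0=0 $1=7 $2=15 $3=0 $4=3 $5=10 $6=13
PC=2  slti  $5, $4, 10       | $0=0 $1=7 $2=15 $3=0 $4=3 $5=1 $6=13
PC=3  bne  $3, $6, L1        | $0=0 $1=7 $2=15 $3=0 $4=3 $5=1 $6=13  [TAKEN]
PC=4  addi  $3, $3, 1        | $0=0 $1=7 $2=15 $3=1 $4=3 $5=1 $6=13
PC=1  ori   $0, $2, 11       | $0=0 $1=7 $2=15 $3=1 $4=3 $5=1 $6=13
PC=2  slti  $5, $4, 10       | $0=0 $1=7 $2=15 $3=1 $4=3 $5=1 $6=13
PC=3  bne  $3, $6, L1        | $0=0 $1=7 $2=15 $3=1 $4=3 $5=1 $6=13  [TAKEN]
PC=4  addi  $3, $3, 1        | $0=0 $1=7 $2=15 $3=2 $4=3 $5=1 $6=13
PC=1  ori   $0, $2, 11       | $0=0 $1=7 $2=15 $3=2 $4=3 $5=1 $6=13
PC=2  slti  $5, $4, 10       | $0=0 $1=7 $2=15 $3=2 $4=3 $5=1 $6=13
PC=3  bne  $3, $6, L1        | $0=0 $1=7 $2=15 $3=2 $4=3 $5=1 $6=13  [TAKEN]
PC=4  addi  $3, $3, 1        | $0=0 $1=7 $2=15 $3=3 $4=3 $5=1 $6=13
PC=1  ori   $0, $2, 11       | $0=0 $1=7 $2=15 $3=3 $4=3 $5=1 $6=13
PC=2  slti  $5, $4, 10       | $0=0 $1=7 $2=15 $3=3 $4=3 $5=1 $6=13
PC=3  bne  $3, $6, L1        | $0=0 $1=7 $2=15 $3=3 $4=3 $5=1 $6=13  [TAKEN]
PC=4  addi  $3, $3, 1        | $0=0 $1=7 $2=15 $3=4 $4=3 $5=1 $6=13
PC=1  ori   $0, $2, 11       | $0=0 $1=7 $2=15 $3=4 $4=3 $5=1 $6=13
PC=2  slti  $5, $4, 10       | $0=0 $1=7 $2=15 $3=4 $4=3 $5=1 $6=13
PC=3  bne  $3, $6, L1        | $0=0 $1=7 $2=15 $3=4 $4=3 $5=1 $6=13  [TAKEN]
PC=4  addi  $3, $3, 1        | $0=0 $1=7 $2=15 $3=5 $4=3 $5=1 $6=13
PC=1  ori   $0, $2, 11       | $0=0 $1=7 $2=15 $3=5 $4=3 $5=1 $6=13
PC=2  slti  $5, $4, 10       | $0=0 $1=7 $2=15 $3=5 $4=3 $5=1 $6=13
PC=3  bne  $3, $6, L1        | $0=0 $1=7 $2=15 $3=5 $4=3 $5=1 $6=13  [TAKEN]
PC=4  addi  $3, $3, 1        | $0=0 $1=7 $2=15 $3=6 $4=3 $5=1 $6=13
PC=1  ori   $0, $2, 11       | $0=0 $1=7 $2=15 $3=6 $4=3 $5=1 $6=13
PC=2  slti  $5, $4, 10       | $0=0 $1=7 $2=15 $3=6 $4=3 $5=1 $6=13
PC=3  bne  $3, $6, L1        | $0=0 $1=7 $2=15 $3=6 $4=3 $5=1 $6=13  [TAKEN]
PC=4  addi  $3, $3, 1        | $0=0 $1=7 $2=15 $3=7 $4=3 $5=1 $6=13
PC=1  ori   $0, $2, 11       | $0=0 $1=7 $2=15 $3=7 $4=3 $5=1 $6=13
PC=2  slti  $5, $4, 10       | $0=0 $1=7 $2=15 $3=7 $4=3 $5=1 $6=13
PC=3  bne  $3, $6, L1        | $0=0 $1=7 $2=15 $3=7 $4=3 $5=1 $6=13  [TAKEN]
PC=4  addi  $3, $3, 1        | $0=0 $1=7 $2=15 $3=8 $4=3 $5=1 $6=13
PC=1  ori   $0, $2, 11       | $0=0 $1=7 $2=15 $3=8 $4=3 $5=1 $6=13
PC=2  slti  $5, $4, 10       | $0=0 $1=7 $2=15 $3=8 $4=3 $5=1 $6=13
PC=3  bne  $3, $6, L1        | $0=0 $1=7 $2=15 $3=8 $4=3 $5=1 $6=13  [TAKEN]
PC=4  addi  $3, $3, 1        | $0=0 $1=7 $2=15 $3=9 $4=3 $5=1 $6=13
PC=1  ori   $0, $2, 11       | $0=0 $1=7 $2=15 $3=9 $4=3 $5=1 $6=13
PC=2  slti  $5, $4, 10       | $0=0 $1=7 $2=15 $3=9 $4=3 $5=1 $6=13
PC=3  bne  $3, $6, L1        | $0=0 $1=7 $2=15 $3=9 $4=3 $5=1 $6=13  [TAKEN]
PC=4  addi  $3, $3, 1        | $0=0 $1=7 $2=15 $3=10 $4=3 $5=1 $6=13
PC=1  ori   $0, $2, 11       | $0=0 $1=7 $2=15 $3=10 $4=3 $5=1 $6=13
PC=2  slti  $5, $4, 10       | $0=0 $1=7 $2=15 $3=10 $4=3 $5=1 $6=13
PC=3  bne  $3, $6, L1        | $0=0 $1=7 $2=15 $3=10 $4=3 $5=1 $6=13  [TAKEN]
PC=4  addi  $3, $3, 1        | $0=0 $1=7 $2=15 $3=11 $4=3 $5=1 $6=13
PC=1  ori   $0, $2, 11       | $0=0 $1=7 $2=15 $3=11 $4=3 $5=1 $6=13
PC=2  slti  $5, $4, 10       | $0=0 $1=7 $2=15 $3=11 $4=3 $5=1 $6=13
PC=3  bne  $3, $6, L1        | $0=0 $1=7 $2=15 $3=11 $4=3 $5=1 $6=13  [TAKEN]
PC=4  addi  $3, $3, 1        | $0=0 $1=7 $2=15 $3=12 $4=3 $5=1 $6=13
PC=1  ori   $0, $2, 11       | $0=0 $1=7 $2=15 $3=12 $4=3 $5=1 $6=13
PC=2  slti  $5, $4, 10       | $0=0 $1=7 $2=15 $3=12 $4=3 $5=1 $6=13
PC=3  bne  $3, $6, L1        | $0=0 $1=7 $2=15 $3=12 $4=3 $5=1 $6=13  [TAKEN]
PC=4  addi  $3, $3, 1        | $0=0 $1=7 $2=15 $3=13 $4=3 $5=1 $6=13
PC=1  ori   $0, $2, 11       | $0=0 $1=7 $2=15 $3=13 $4=3 $5=1 $6=13
PC=2  slti  $5, $4, 10       | $0=0 $1=7 $2=15 $3=13 $4=3 $5=1 $6=13
PC=3  bne  $3, $6, L1        | $0=0 $1=7 $2=15 $3=13 $4=3 $5=1 $6=13  [not taken]
PC=4  addi  $3, $3, 1        | $0=0 $1=7 $2=15 $3=14 $4=3 $5=1 $6=13
PC=5  slti  $1, $6, 8        | $0=0 $1=0 $2=15 $3=14 $4=3 $5=1 $6=13
PC=6  bne  $5, $6, L10       | $0=0 $1=0 $2=15 $3=14 $4=3 $5=1 $6=13  [TAKEN]
PC=7  slti  $5, $4, 11       | $0=0 $1=0 $2=15 $3=14 $4=3 $5=1 $6=13
PC=10 ori   $3, $4, 14       | $0=0 $1=0 $2=15 $3=15 $4=3 $5=1 $6=13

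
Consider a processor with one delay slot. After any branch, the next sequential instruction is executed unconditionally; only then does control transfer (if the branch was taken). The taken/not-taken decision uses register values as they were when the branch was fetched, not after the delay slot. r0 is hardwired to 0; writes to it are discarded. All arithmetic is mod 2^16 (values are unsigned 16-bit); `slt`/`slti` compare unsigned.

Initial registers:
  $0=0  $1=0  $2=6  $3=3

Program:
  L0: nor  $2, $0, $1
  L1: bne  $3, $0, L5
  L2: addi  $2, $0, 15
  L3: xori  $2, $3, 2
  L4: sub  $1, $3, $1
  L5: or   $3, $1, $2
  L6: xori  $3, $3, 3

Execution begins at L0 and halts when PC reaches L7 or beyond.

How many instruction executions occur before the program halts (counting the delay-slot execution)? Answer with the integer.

  step pc=0: nor  $2, $0, $1  regs=(0,0,65535,3)
  step pc=1: bne  $3, $0, L5  cond=T  regs=(0,0,65535,3)
  step pc=2: addi  $2, $0, 15  regs=(0,0,15,3)
  step pc=5: or   $3, $1, $2  regs=(0,0,15,15)
  step pc=6: xori  $3, $3, 3  regs=(0,0,15,12)

5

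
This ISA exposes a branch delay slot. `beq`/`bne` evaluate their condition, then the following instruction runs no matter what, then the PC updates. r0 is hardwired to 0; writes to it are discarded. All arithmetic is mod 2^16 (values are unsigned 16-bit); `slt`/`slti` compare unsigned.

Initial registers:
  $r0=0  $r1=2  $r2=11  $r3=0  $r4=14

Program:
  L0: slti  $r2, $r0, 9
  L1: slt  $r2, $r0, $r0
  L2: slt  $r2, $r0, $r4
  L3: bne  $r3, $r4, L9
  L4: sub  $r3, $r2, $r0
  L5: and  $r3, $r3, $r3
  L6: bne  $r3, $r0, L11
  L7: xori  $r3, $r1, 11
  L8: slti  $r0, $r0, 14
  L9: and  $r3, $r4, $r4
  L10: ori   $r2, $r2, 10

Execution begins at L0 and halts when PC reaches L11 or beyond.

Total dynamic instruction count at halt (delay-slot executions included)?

[0] slti  $r2, $r0, 9  →  {$r0:0, $r1:2, $r2:1, $r3:0, $r4:14}
[1] slt  $r2, $r0, $r0  →  {$r0:0, $r1:2, $r2:0, $r3:0, $r4:14}
[2] slt  $r2, $r0, $r4  →  {$r0:0, $r1:2, $r2:1, $r3:0, $r4:14}
[3] bne  $r3, $r4, L9  →  {$r0:0, $r1:2, $r2:1, $r3:0, $r4:14}  ⟨branch taken⟩
[4] sub  $r3, $r2, $r0  →  {$r0:0, $r1:2, $r2:1, $r3:1, $r4:14}
[9] and  $r3, $r4, $r4  →  {$r0:0, $r1:2, $r2:1, $r3:14, $r4:14}
[10] ori   $r2, $r2, 10  →  {$r0:0, $r1:2, $r2:11, $r3:14, $r4:14}

7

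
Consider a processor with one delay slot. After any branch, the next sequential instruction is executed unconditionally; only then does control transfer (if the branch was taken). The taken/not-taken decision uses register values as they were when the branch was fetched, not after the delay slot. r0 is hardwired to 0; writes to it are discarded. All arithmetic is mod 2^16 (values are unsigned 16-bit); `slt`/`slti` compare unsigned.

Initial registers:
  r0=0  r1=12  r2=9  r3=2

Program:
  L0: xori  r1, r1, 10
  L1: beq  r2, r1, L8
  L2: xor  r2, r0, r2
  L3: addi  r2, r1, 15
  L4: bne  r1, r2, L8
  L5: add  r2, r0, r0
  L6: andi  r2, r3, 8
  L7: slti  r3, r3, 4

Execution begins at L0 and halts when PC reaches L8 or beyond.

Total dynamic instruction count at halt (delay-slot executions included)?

6

  step pc=0: xori  r1, r1, 10  regs=(0,6,9,2)
  step pc=1: beq  r2, r1, L8  cond=F  regs=(0,6,9,2)
  step pc=2: xor  r2, r0, r2  regs=(0,6,9,2)
  step pc=3: addi  r2, r1, 15  regs=(0,6,21,2)
  step pc=4: bne  r1, r2, L8  cond=T  regs=(0,6,21,2)
  step pc=5: add  r2, r0, r0  regs=(0,6,0,2)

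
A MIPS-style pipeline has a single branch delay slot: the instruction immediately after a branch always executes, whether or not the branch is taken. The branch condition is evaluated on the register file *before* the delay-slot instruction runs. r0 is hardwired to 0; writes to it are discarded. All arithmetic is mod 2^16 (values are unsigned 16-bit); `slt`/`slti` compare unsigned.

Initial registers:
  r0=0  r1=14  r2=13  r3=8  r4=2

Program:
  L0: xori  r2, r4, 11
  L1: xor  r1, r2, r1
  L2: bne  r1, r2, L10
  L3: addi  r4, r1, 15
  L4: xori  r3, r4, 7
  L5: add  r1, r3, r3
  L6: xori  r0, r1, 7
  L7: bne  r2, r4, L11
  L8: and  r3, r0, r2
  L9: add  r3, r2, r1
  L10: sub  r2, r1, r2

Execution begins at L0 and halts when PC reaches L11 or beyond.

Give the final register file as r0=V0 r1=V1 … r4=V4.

  step pc=0: xori  r2, r4, 11  regs=(0,14,9,8,2)
  step pc=1: xor  r1, r2, r1  regs=(0,7,9,8,2)
  step pc=2: bne  r1, r2, L10  cond=T  regs=(0,7,9,8,2)
  step pc=3: addi  r4, r1, 15  regs=(0,7,9,8,22)
  step pc=10: sub  r2, r1, r2  regs=(0,7,65534,8,22)

r0=0 r1=7 r2=65534 r3=8 r4=22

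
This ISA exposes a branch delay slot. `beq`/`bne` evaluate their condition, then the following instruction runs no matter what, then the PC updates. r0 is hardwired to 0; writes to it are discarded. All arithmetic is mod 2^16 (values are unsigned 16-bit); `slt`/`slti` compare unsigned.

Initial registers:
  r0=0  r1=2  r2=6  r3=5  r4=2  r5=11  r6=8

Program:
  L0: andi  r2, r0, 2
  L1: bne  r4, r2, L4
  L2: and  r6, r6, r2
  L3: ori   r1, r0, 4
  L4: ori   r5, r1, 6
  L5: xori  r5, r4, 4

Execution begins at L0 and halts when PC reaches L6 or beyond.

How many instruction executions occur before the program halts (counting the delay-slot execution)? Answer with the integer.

  step pc=0: andi  r2, r0, 2  regs=(0,2,0,5,2,11,8)
  step pc=1: bne  r4, r2, L4  cond=T  regs=(0,2,0,5,2,11,8)
  step pc=2: and  r6, r6, r2  regs=(0,2,0,5,2,11,0)
  step pc=4: ori   r5, r1, 6  regs=(0,2,0,5,2,6,0)
  step pc=5: xori  r5, r4, 4  regs=(0,2,0,5,2,6,0)

5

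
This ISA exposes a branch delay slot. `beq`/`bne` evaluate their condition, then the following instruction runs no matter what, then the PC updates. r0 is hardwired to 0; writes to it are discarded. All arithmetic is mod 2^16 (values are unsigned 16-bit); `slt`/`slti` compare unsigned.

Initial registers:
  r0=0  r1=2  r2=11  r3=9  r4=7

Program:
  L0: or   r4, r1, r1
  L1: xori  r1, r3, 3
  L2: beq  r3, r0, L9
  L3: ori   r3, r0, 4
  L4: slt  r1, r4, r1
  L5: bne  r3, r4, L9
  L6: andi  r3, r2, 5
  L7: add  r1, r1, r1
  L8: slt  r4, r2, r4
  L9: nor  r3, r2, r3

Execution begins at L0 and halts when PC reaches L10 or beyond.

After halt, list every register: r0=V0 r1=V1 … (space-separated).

#0 or   r4, r1, r1 ; 0/2/11/9/2
#1 xori  r1, r3, 3 ; 0/10/11/9/2
#2 beq  r3, r0, L9 ; 0/10/11/9/2 ; →fallthru
#3 ori   r3, r0, 4 ; 0/10/11/4/2
#4 slt  r1, r4, r1 ; 0/1/11/4/2
#5 bne  r3, r4, L9 ; 0/1/11/4/2 ; →target
#6 andi  r3, r2, 5 ; 0/1/11/1/2
#9 nor  r3, r2, r3 ; 0/1/11/65524/2

r0=0 r1=1 r2=11 r3=65524 r4=2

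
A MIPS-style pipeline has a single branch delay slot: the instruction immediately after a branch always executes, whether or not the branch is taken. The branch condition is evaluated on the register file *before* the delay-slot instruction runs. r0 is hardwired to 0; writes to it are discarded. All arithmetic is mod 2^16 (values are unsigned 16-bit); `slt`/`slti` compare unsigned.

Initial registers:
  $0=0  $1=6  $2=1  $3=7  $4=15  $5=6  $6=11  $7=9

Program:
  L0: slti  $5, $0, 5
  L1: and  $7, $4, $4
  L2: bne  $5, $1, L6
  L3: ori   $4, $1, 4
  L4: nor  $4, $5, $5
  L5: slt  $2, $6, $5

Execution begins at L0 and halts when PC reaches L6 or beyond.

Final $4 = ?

PC=0  slti  $5, $0, 5        | $0=0 $1=6 $2=1 $3=7 $4=15 $5=1 $6=11 $7=9
PC=1  and  $7, $4, $4        | $0=0 $1=6 $2=1 $3=7 $4=15 $5=1 $6=11 $7=15
PC=2  bne  $5, $1, L6        | $0=0 $1=6 $2=1 $3=7 $4=15 $5=1 $6=11 $7=15  [TAKEN]
PC=3  ori   $4, $1, 4        | $0=0 $1=6 $2=1 $3=7 $4=6 $5=1 $6=11 $7=15

6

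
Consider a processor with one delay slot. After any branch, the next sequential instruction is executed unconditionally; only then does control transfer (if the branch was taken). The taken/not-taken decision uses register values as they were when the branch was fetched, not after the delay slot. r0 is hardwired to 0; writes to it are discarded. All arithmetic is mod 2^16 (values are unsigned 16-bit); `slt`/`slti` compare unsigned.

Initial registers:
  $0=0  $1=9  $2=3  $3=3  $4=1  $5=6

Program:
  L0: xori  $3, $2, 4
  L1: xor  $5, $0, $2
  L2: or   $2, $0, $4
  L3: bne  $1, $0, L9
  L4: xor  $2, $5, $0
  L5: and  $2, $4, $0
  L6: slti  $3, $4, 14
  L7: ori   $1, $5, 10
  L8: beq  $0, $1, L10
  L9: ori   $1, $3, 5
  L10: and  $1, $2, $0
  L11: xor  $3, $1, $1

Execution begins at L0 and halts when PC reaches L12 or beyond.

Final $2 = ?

3

  step pc=0: xori  $3, $2, 4  regs=(0,9,3,7,1,6)
  step pc=1: xor  $5, $0, $2  regs=(0,9,3,7,1,3)
  step pc=2: or   $2, $0, $4  regs=(0,9,1,7,1,3)
  step pc=3: bne  $1, $0, L9  cond=T  regs=(0,9,1,7,1,3)
  step pc=4: xor  $2, $5, $0  regs=(0,9,3,7,1,3)
  step pc=9: ori   $1, $3, 5  regs=(0,7,3,7,1,3)
  step pc=10: and  $1, $2, $0  regs=(0,0,3,7,1,3)
  step pc=11: xor  $3, $1, $1  regs=(0,0,3,0,1,3)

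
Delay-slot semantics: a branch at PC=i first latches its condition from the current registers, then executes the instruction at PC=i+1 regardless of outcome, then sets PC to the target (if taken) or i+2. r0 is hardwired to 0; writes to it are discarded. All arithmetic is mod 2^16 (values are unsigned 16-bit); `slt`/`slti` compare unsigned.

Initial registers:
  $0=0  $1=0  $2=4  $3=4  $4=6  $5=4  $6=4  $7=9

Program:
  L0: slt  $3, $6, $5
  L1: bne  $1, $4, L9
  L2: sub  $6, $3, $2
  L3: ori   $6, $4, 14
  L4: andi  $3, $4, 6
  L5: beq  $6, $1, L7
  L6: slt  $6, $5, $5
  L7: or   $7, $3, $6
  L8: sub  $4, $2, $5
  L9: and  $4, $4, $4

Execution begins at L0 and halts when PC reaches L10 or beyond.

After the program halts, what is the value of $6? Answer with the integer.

  step pc=0: slt  $3, $6, $5  regs=(0,0,4,0,6,4,4,9)
  step pc=1: bne  $1, $4, L9  cond=T  regs=(0,0,4,0,6,4,4,9)
  step pc=2: sub  $6, $3, $2  regs=(0,0,4,0,6,4,65532,9)
  step pc=9: and  $4, $4, $4  regs=(0,0,4,0,6,4,65532,9)

65532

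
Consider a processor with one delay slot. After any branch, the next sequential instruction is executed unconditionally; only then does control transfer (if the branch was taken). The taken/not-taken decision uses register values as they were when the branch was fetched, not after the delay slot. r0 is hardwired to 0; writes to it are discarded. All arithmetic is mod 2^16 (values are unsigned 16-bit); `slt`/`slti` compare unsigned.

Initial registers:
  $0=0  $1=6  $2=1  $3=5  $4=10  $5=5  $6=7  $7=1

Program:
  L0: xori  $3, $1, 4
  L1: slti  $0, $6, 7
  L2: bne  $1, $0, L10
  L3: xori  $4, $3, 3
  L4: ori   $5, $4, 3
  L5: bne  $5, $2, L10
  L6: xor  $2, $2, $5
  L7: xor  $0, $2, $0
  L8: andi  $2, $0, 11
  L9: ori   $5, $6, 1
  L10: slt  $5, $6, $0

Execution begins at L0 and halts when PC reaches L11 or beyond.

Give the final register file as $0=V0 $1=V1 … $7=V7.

$0=0 $1=6 $2=1 $3=2 $4=1 $5=0 $6=7 $7=1

[0] xori  $3, $1, 4  →  {$0:0, $1:6, $2:1, $3:2, $4:10, $5:5, $6:7, $7:1}
[1] slti  $0, $6, 7  →  {$0:0, $1:6, $2:1, $3:2, $4:10, $5:5, $6:7, $7:1}
[2] bne  $1, $0, L10  →  {$0:0, $1:6, $2:1, $3:2, $4:10, $5:5, $6:7, $7:1}  ⟨branch taken⟩
[3] xori  $4, $3, 3  →  {$0:0, $1:6, $2:1, $3:2, $4:1, $5:5, $6:7, $7:1}
[10] slt  $5, $6, $0  →  {$0:0, $1:6, $2:1, $3:2, $4:1, $5:0, $6:7, $7:1}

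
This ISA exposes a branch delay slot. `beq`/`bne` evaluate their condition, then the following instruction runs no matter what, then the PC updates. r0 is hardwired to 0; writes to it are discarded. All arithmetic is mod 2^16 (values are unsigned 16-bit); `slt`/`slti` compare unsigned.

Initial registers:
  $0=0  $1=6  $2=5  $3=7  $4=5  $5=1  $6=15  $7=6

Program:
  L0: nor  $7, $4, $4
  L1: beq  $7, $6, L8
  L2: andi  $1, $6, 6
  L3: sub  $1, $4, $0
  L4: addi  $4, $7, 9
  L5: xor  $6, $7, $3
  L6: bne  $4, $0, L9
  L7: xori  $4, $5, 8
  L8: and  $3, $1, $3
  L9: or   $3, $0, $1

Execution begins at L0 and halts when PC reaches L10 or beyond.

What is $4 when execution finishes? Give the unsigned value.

9

PC=0  nor  $7, $4, $4        | $0=0 $1=6 $2=5 $3=7 $4=5 $5=1 $6=15 $7=65530
PC=1  beq  $7, $6, L8        | $0=0 $1=6 $2=5 $3=7 $4=5 $5=1 $6=15 $7=65530  [not taken]
PC=2  andi  $1, $6, 6        | $0=0 $1=6 $2=5 $3=7 $4=5 $5=1 $6=15 $7=65530
PC=3  sub  $1, $4, $0        | $0=0 $1=5 $2=5 $3=7 $4=5 $5=1 $6=15 $7=65530
PC=4  addi  $4, $7, 9        | $0=0 $1=5 $2=5 $3=7 $4=3 $5=1 $6=15 $7=65530
PC=5  xor  $6, $7, $3        | $0=0 $1=5 $2=5 $3=7 $4=3 $5=1 $6=65533 $7=65530
PC=6  bne  $4, $0, L9        | $0=0 $1=5 $2=5 $3=7 $4=3 $5=1 $6=65533 $7=65530  [TAKEN]
PC=7  xori  $4, $5, 8        | $0=0 $1=5 $2=5 $3=7 $4=9 $5=1 $6=65533 $7=65530
PC=9  or   $3, $0, $1        | $0=0 $1=5 $2=5 $3=5 $4=9 $5=1 $6=65533 $7=65530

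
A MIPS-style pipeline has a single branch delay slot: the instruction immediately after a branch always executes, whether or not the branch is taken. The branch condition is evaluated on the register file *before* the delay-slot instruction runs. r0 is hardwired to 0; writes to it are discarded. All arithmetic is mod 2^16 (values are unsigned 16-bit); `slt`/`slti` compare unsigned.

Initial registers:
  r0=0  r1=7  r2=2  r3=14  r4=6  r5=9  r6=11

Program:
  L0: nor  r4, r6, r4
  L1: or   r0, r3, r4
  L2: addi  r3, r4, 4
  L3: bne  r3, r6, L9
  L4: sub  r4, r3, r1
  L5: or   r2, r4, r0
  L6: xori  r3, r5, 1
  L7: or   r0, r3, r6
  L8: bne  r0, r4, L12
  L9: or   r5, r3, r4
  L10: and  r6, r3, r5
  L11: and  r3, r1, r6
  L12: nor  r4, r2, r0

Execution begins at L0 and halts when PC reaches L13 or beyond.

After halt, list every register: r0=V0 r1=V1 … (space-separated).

r0=0 r1=7 r2=2 r3=4 r4=65533 r5=65533 r6=65524

[0] nor  r4, r6, r4  →  {r0:0, r1:7, r2:2, r3:14, r4:65520, r5:9, r6:11}
[1] or   r0, r3, r4  →  {r0:0, r1:7, r2:2, r3:14, r4:65520, r5:9, r6:11}
[2] addi  r3, r4, 4  →  {r0:0, r1:7, r2:2, r3:65524, r4:65520, r5:9, r6:11}
[3] bne  r3, r6, L9  →  {r0:0, r1:7, r2:2, r3:65524, r4:65520, r5:9, r6:11}  ⟨branch taken⟩
[4] sub  r4, r3, r1  →  {r0:0, r1:7, r2:2, r3:65524, r4:65517, r5:9, r6:11}
[9] or   r5, r3, r4  →  {r0:0, r1:7, r2:2, r3:65524, r4:65517, r5:65533, r6:11}
[10] and  r6, r3, r5  →  {r0:0, r1:7, r2:2, r3:65524, r4:65517, r5:65533, r6:65524}
[11] and  r3, r1, r6  →  {r0:0, r1:7, r2:2, r3:4, r4:65517, r5:65533, r6:65524}
[12] nor  r4, r2, r0  →  {r0:0, r1:7, r2:2, r3:4, r4:65533, r5:65533, r6:65524}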